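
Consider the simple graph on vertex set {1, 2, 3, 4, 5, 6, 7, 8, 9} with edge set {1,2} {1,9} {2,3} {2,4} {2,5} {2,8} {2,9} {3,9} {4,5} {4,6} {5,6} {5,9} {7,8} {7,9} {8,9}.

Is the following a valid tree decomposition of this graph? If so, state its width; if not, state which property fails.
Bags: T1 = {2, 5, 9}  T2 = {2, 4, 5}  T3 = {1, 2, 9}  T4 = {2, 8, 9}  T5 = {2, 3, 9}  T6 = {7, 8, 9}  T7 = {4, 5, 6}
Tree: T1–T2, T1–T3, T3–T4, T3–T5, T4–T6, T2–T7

Vertex coverage: the bags together contain {1, 2, 3, 4, 5, 6, 7, 8, 9}, the full vertex set. Edge coverage: each edge of G has both endpoints in at least one bag. Running intersection: for every vertex, the bags containing it form a connected subtree. All three properties hold, so this is a valid tree decomposition of width max|bag| − 1 = 2, and hence tw(G) ≤ 2.

Yes; width 2.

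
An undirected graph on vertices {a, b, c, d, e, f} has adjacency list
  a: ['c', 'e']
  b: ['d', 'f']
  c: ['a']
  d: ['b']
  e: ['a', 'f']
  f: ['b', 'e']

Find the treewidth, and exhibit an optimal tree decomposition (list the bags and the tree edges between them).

Treewidth 1.
One such decomposition:
Bags: B1 = {a, c}  B2 = {a, e}  B3 = {e, f}  B4 = {b, f}  B5 = {b, d}
Tree: B1–B2, B2–B3, B3–B4, B4–B5

The largest bag has 2 vertices, giving width 1; this decomposition certifies tw(G) ≤ 1. G has an edge, so its treewidth is at least 1. Hence tw(G) = 1 exactly.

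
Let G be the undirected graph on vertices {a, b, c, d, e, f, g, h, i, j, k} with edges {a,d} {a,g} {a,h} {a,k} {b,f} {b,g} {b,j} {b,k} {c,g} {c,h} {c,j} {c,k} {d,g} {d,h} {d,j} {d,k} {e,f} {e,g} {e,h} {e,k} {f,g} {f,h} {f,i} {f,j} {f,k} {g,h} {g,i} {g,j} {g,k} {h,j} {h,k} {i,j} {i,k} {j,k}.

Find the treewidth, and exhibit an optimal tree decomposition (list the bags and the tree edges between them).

Treewidth 4.
One such decomposition:
Bags: B1 = {e, f, g, h, k}  B2 = {f, g, h, j, k}  B3 = {c, g, h, j, k}  B4 = {f, g, i, j, k}  B5 = {d, g, h, j, k}  B6 = {b, f, g, j, k}  B7 = {a, d, g, h, k}
Tree: B1–B2, B2–B3, B2–B4, B2–B5, B2–B6, B5–B7

Every bag has size at most 5, so the width is 5 − 1 = 4 and tw(G) ≤ 4. For the lower bound, the 5 vertices {d, g, h, j, k} are pairwise adjacent, and any tree decomposition puts a clique entirely inside one bag — forcing width ≥ 4. Therefore the treewidth is 4.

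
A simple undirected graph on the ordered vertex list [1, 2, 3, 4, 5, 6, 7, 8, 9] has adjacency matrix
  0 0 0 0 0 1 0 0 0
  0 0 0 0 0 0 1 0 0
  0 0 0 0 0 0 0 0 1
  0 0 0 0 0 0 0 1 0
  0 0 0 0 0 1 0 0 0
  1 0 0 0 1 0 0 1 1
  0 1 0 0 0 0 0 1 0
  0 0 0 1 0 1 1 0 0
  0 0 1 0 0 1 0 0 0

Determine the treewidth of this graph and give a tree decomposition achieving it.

Treewidth 1.
One optimal decomposition is:
Bags: B1 = {6, 8}  B2 = {1, 6}  B3 = {5, 6}  B4 = {7, 8}  B5 = {2, 7}  B6 = {6, 9}  B7 = {4, 8}  B8 = {3, 9}
Tree: B1–B2, B1–B3, B1–B4, B4–B5, B2–B6, B4–B7, B6–B8

The largest bag has 2 vertices, giving width 1; this decomposition certifies tw(G) ≤ 1. Any graph with an edge has treewidth ≥ 1, and G has the edge 8–6. Hence tw(G) = 1 exactly.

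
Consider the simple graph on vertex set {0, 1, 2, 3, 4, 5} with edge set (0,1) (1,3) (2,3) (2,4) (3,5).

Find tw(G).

A width-1 tree decomposition is:
Bags: B1 = {1, 3}  B2 = {0, 1}  B3 = {2, 3}  B4 = {3, 5}  B5 = {2, 4}
Tree: B1–B2, B1–B3, B1–B4, B3–B5
Each bag holds 2 vertices, so the decomposition has width 1, which upper-bounds the treewidth. G has an edge, so its treewidth is at least 1. Hence tw(G) = 1 exactly.

1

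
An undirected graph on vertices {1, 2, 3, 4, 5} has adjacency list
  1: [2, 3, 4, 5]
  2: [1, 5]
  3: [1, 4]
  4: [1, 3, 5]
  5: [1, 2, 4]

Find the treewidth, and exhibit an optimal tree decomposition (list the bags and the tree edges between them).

The largest bag has 3 vertices, giving width 2; this decomposition certifies tw(G) ≤ 2. For the lower bound, the 3 vertices {1, 2, 5} are pairwise adjacent, and any tree decomposition puts a clique entirely inside one bag — forcing width ≥ 2. Hence tw(G) = 2 exactly.

Treewidth 2.
One such decomposition:
Bags: B1 = {1, 2, 5}  B2 = {1, 4, 5}  B3 = {1, 3, 4}
Tree: B1–B2, B2–B3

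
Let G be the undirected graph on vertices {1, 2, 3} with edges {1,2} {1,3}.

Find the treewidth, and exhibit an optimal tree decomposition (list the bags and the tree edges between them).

Treewidth 1.
One such decomposition:
Bags: B1 = {1, 3}  B2 = {1, 2}
Tree: B1–B2

The largest bag has 2 vertices, giving width 1; this decomposition certifies tw(G) ≤ 1. Since G has at least one edge (e.g. 3–1), it is not an edgeless graph, so tw(G) ≥ 1. Combining the bounds, tw(G) = 1.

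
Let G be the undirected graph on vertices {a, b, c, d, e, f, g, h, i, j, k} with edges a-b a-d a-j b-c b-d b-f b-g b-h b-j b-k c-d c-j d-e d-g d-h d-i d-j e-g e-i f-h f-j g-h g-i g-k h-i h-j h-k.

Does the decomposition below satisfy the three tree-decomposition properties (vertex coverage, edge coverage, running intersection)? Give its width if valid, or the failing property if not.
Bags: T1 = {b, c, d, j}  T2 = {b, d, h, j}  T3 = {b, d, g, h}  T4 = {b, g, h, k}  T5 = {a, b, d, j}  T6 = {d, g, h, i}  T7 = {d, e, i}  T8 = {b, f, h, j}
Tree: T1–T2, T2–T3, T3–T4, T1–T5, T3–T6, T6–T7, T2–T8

A tree decomposition must satisfy three properties: every vertex lies in some bag; for every edge, both endpoints lie together in some bag; and for every vertex, the bags containing it form a connected subtree. Here edge (g,e) lies in no bag, so the decomposition is invalid.

No — edge (g,e) lies in no bag.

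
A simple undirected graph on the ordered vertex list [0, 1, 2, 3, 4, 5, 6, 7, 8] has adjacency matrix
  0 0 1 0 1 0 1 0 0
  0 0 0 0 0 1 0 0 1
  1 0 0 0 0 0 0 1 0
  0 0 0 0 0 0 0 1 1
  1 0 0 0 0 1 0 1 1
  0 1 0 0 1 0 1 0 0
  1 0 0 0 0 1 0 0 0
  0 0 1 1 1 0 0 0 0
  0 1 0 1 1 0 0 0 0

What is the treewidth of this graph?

A width-3 tree decomposition is:
Bags: B1 = {0, 2, 3, 7}  B2 = {0, 3, 4, 7}  B3 = {0, 3, 4, 8}  B4 = {0, 4, 6, 8}  B5 = {4, 5, 6, 8}  B6 = {1, 5, 6, 8}
Tree: B1–B2, B2–B3, B3–B4, B4–B5, B5–B6
Each bag holds 4 vertices, so the decomposition has width 3, which upper-bounds the treewidth. For the lower bound: the 4 vertex sets {2,3,7}, {0}, {4}, {1,5,6,8} are disjoint, each induces a connected subgraph, and every pair is joined by at least one edge of G. Contracting each set to a single vertex therefore yields K_{4} as a minor, and since treewidth is minor-monotone, tw(G) ≥ tw(K_{4}) = 3. Combining the bounds, tw(G) = 3.

3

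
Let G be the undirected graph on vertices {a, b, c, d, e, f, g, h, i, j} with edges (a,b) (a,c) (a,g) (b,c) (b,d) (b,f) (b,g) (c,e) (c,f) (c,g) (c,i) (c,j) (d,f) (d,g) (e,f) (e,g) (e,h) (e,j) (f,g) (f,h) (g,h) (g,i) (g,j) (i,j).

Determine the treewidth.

3

A width-3 tree decomposition is:
Bags: B1 = {b, d, f, g}  B2 = {b, c, f, g}  B3 = {c, e, f, g}  B4 = {c, e, g, j}  B5 = {e, f, g, h}  B6 = {a, b, c, g}  B7 = {c, g, i, j}
Tree: B1–B2, B2–B3, B3–B4, B3–B5, B2–B6, B4–B7
Every bag has size at most 4, so the width is 4 − 1 = 3 and tw(G) ≤ 3. For the lower bound, the 4 vertices {b, d, f, g} are pairwise adjacent, and any tree decomposition puts a clique entirely inside one bag — forcing width ≥ 3. Combining the bounds, tw(G) = 3.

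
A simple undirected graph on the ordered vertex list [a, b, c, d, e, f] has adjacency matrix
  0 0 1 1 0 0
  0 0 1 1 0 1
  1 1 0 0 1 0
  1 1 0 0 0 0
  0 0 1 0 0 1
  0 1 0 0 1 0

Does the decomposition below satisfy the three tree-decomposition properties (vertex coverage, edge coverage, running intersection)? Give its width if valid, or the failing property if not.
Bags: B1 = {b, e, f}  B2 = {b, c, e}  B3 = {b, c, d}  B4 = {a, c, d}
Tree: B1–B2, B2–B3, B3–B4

Vertex coverage: the bags together contain {a, b, c, d, e, f}, the full vertex set. Edge coverage: each edge of G has both endpoints in at least one bag. Running intersection: for every vertex, the bags containing it form a connected subtree. All three properties hold, so this is a valid tree decomposition of width max|bag| − 1 = 2, and hence tw(G) ≤ 2.

Yes; width 2.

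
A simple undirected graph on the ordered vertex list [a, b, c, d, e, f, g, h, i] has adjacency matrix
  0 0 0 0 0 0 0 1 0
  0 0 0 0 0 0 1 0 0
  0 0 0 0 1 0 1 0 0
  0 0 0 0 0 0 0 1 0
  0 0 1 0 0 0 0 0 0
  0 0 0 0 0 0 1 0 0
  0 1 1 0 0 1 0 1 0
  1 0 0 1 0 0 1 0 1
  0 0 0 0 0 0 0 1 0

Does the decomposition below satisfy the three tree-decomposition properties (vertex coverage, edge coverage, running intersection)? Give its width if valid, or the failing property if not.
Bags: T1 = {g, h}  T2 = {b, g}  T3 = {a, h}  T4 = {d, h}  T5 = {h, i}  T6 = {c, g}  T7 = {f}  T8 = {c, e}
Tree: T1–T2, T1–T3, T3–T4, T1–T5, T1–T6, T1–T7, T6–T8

A tree decomposition must satisfy three properties: every vertex lies in some bag; for every edge, both endpoints lie together in some bag; and for every vertex, the bags containing it form a connected subtree. Here edge (g,f) lies in no bag, so the decomposition is invalid.

No — edge (g,f) lies in no bag.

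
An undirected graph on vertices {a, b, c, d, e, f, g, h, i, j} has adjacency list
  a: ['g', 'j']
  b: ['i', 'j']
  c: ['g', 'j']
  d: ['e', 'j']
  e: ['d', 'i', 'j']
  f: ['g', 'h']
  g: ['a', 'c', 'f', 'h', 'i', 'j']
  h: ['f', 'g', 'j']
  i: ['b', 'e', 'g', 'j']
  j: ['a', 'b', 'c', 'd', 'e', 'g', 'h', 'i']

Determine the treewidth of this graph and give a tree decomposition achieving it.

Treewidth 2.
One such decomposition:
Bags: B1 = {c, g, j}  B2 = {g, h, j}  B3 = {g, i, j}  B4 = {e, i, j}  B5 = {a, g, j}  B6 = {f, g, h}  B7 = {d, e, j}  B8 = {b, i, j}
Tree: B1–B2, B2–B3, B3–B4, B2–B5, B2–B6, B4–B7, B3–B8

The largest bag has 3 vertices, giving width 2; this decomposition certifies tw(G) ≤ 2. For the lower bound, the 3 vertices {d, e, j} are pairwise adjacent, and any tree decomposition puts a clique entirely inside one bag — forcing width ≥ 2. Hence tw(G) = 2 exactly.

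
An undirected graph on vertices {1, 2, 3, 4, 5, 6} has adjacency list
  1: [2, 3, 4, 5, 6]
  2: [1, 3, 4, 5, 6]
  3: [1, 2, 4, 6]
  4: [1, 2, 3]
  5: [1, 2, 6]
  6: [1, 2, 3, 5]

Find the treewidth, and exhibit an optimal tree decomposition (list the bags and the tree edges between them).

Treewidth 3.
Bags: B1 = {1, 2, 3, 4}  B2 = {1, 2, 3, 6}  B3 = {1, 2, 5, 6}
Tree: B1–B2, B2–B3

Each bag holds 4 vertices, so the decomposition has width 3, which upper-bounds the treewidth. Conversely, {1, 2, 3, 4} is a clique of size 4, and the vertices of any clique must share a bag in every tree decomposition; so some bag has ≥ 4 vertices and tw(G) ≥ 3. The upper and lower bounds meet at 3, so that is the treewidth.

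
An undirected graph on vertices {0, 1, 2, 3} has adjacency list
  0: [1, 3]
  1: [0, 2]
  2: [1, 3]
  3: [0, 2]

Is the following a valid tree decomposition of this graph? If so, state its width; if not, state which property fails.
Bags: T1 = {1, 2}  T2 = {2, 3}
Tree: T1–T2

A tree decomposition must satisfy three properties: every vertex lies in some bag; for every edge, both endpoints lie together in some bag; and for every vertex, the bags containing it form a connected subtree. Here vertex 0 appears in no bag, so the decomposition is invalid.

No — vertex 0 appears in no bag.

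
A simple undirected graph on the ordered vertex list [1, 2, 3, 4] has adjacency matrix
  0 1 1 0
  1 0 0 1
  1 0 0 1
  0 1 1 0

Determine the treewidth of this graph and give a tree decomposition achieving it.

Each bag holds 3 vertices, so the decomposition has width 2, which upper-bounds the treewidth. Since 3–4–2–1–3 is a cycle in G, G is not acyclic. Forests are exactly the graphs of treewidth ≤ 1, so tw(G) ≥ 2. The upper and lower bounds meet at 2, so that is the treewidth.

Treewidth 2.
One such decomposition:
Bags: B1 = {2, 3, 4}  B2 = {1, 2, 3}
Tree: B1–B2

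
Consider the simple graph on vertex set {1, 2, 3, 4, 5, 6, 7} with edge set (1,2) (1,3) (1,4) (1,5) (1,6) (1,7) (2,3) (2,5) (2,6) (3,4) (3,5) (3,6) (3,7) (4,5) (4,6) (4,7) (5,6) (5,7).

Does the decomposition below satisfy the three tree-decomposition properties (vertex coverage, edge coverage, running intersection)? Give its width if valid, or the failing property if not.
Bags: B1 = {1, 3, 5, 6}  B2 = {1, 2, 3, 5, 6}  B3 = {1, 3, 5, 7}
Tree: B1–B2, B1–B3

No — vertex 4 appears in no bag.

A tree decomposition must satisfy three properties: every vertex lies in some bag; for every edge, both endpoints lie together in some bag; and for every vertex, the bags containing it form a connected subtree. Here vertex 4 appears in no bag, so the decomposition is invalid.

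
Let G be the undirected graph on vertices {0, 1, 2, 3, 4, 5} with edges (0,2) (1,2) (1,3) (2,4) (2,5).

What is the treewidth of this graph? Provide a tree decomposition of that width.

Treewidth 1.
One such decomposition:
Bags: B1 = {1, 2}  B2 = {2, 5}  B3 = {2, 4}  B4 = {1, 3}  B5 = {0, 2}
Tree: B1–B2, B1–B3, B1–B4, B1–B5

Every bag has size at most 2, so the width is 2 − 1 = 1 and tw(G) ≤ 1. G has an edge, so its treewidth is at least 1. Hence tw(G) = 1 exactly.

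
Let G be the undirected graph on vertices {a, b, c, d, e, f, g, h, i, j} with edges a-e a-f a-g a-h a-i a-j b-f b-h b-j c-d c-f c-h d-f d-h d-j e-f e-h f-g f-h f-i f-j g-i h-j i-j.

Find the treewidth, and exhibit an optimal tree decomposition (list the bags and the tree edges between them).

The largest bag has 4 vertices, giving width 3; this decomposition certifies tw(G) ≤ 3. On the other hand G contains the 4-clique {a, f, g, i}. A clique must lie in a single bag of any decomposition, so no decomposition can have width below 3. Combining the bounds, tw(G) = 3.

Treewidth 3.
One optimal decomposition is:
Bags: B1 = {a, f, h, j}  B2 = {a, e, f, h}  B3 = {b, f, h, j}  B4 = {a, f, i, j}  B5 = {a, f, g, i}  B6 = {d, f, h, j}  B7 = {c, d, f, h}
Tree: B1–B2, B1–B3, B1–B4, B4–B5, B3–B6, B6–B7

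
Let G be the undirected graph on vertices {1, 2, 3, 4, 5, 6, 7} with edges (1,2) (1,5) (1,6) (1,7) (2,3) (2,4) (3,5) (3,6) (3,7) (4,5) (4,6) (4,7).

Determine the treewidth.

A width-3 tree decomposition is:
Bags: B1 = {1, 3, 4, 7}  B2 = {1, 3, 4, 6}  B3 = {1, 2, 3, 4}  B4 = {1, 3, 4, 5}
Tree: B1–B2, B2–B3, B3–B4
Every bag has size at most 4, so the width is 4 − 1 = 3 and tw(G) ≤ 3. For the lower bound: the 4 vertex sets {3,7}, {1,6}, {4}, {2} are disjoint, each induces a connected subgraph, and every pair is joined by at least one edge of G. Contracting each set to a single vertex therefore yields K_{4} as a minor, and since treewidth is minor-monotone, tw(G) ≥ tw(K_{4}) = 3. Therefore the treewidth is 3.

3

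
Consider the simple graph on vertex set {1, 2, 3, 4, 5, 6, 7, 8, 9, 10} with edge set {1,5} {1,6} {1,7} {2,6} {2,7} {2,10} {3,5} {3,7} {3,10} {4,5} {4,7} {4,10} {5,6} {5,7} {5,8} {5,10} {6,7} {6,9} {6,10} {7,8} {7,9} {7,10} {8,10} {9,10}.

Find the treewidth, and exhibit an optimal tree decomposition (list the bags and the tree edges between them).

Each bag holds 4 vertices, so the decomposition has width 3, which upper-bounds the treewidth. On the other hand G contains the 4-clique {1, 5, 6, 7}. A clique must lie in a single bag of any decomposition, so no decomposition can have width below 3. Therefore the treewidth is 3.

Treewidth 3.
One optimal decomposition is:
Bags: B1 = {6, 7, 9, 10}  B2 = {5, 6, 7, 10}  B3 = {2, 6, 7, 10}  B4 = {1, 5, 6, 7}  B5 = {5, 7, 8, 10}  B6 = {4, 5, 7, 10}  B7 = {3, 5, 7, 10}
Tree: B1–B2, B1–B3, B2–B4, B2–B5, B5–B6, B2–B7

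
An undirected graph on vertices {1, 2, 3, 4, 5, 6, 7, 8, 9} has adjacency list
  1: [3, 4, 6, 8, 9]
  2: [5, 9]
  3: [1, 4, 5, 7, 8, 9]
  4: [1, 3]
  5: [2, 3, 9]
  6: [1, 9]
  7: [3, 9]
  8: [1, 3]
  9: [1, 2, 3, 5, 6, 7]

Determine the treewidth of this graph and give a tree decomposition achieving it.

Each bag holds 3 vertices, so the decomposition has width 2, which upper-bounds the treewidth. Conversely, {2, 5, 9} is a clique of size 3, and the vertices of any clique must share a bag in every tree decomposition; so some bag has ≥ 3 vertices and tw(G) ≥ 2. Hence tw(G) = 2 exactly.

Treewidth 2.
One such decomposition:
Bags: B1 = {1, 3, 4}  B2 = {1, 3, 9}  B3 = {1, 6, 9}  B4 = {3, 7, 9}  B5 = {3, 5, 9}  B6 = {1, 3, 8}  B7 = {2, 5, 9}
Tree: B1–B2, B2–B3, B2–B4, B2–B5, B2–B6, B5–B7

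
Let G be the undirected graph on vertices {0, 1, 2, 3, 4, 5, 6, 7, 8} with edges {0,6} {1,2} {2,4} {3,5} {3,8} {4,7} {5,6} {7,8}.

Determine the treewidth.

1

A width-1 tree decomposition is:
Bags: B1 = {0, 6}  B2 = {5, 6}  B3 = {3, 5}  B4 = {3, 8}  B5 = {7, 8}  B6 = {4, 7}  B7 = {2, 4}  B8 = {1, 2}
Tree: B1–B2, B2–B3, B3–B4, B4–B5, B5–B6, B6–B7, B7–B8
Every bag has size at most 2, so the width is 2 − 1 = 1 and tw(G) ≤ 1. G has an edge, so its treewidth is at least 1. Therefore the treewidth is 1.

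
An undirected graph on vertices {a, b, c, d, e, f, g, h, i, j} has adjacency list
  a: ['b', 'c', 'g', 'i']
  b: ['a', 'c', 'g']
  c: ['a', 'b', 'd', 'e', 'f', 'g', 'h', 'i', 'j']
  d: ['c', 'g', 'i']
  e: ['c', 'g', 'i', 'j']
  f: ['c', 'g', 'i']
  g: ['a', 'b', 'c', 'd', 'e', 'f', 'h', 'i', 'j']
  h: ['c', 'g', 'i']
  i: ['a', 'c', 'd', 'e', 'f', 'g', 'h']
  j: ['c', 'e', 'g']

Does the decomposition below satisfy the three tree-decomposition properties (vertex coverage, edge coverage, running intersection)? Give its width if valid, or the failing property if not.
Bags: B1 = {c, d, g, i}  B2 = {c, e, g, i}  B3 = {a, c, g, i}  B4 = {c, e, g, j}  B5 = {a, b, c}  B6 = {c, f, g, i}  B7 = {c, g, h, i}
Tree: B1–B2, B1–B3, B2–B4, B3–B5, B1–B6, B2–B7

A tree decomposition must satisfy three properties: every vertex lies in some bag; for every edge, both endpoints lie together in some bag; and for every vertex, the bags containing it form a connected subtree. Here edge (g,b) lies in no bag, so the decomposition is invalid.

No — edge (g,b) lies in no bag.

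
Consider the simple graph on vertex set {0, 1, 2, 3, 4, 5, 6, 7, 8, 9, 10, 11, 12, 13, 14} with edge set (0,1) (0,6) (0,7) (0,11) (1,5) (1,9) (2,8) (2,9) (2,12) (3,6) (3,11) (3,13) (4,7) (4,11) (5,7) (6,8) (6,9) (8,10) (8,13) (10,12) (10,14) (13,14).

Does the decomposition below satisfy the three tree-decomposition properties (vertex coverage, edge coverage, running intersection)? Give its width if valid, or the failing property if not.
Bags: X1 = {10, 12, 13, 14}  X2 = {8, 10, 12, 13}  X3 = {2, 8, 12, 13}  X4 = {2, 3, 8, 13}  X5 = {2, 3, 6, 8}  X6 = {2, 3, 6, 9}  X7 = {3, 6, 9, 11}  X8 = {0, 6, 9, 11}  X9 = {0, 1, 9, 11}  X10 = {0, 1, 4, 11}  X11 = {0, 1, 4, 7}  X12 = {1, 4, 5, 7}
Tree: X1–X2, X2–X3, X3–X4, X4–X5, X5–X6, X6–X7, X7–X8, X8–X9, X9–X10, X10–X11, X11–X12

Yes; width 3.

Checking the three conditions: (i) the bags cover all of {0, 1, 2, 3, 4, 5, 6, 7, 8, 9, 10, 11, 12, 13, 14}; (ii) for each edge, some bag contains both endpoints; (iii) the bags containing any fixed vertex form a subtree. All hold, so the decomposition is valid with width 4 − 1 = 3.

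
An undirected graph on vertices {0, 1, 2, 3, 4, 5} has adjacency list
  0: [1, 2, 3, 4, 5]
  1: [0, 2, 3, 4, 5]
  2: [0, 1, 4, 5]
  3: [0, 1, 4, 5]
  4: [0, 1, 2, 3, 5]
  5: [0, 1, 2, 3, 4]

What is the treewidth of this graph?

4

A width-4 tree decomposition is:
Bags: B1 = {0, 1, 2, 4, 5}  B2 = {0, 1, 3, 4, 5}
Tree: B1–B2
The largest bag has 5 vertices, giving width 4; this decomposition certifies tw(G) ≤ 4. Conversely, {0, 1, 2, 4, 5} is a clique of size 5, and the vertices of any clique must share a bag in every tree decomposition; so some bag has ≥ 5 vertices and tw(G) ≥ 4. Therefore the treewidth is 4.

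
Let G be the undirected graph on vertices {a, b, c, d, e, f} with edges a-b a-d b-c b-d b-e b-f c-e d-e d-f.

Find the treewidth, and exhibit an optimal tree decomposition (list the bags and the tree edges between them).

Treewidth 2.
One optimal decomposition is:
Bags: B1 = {a, b, d}  B2 = {b, d, f}  B3 = {b, d, e}  B4 = {b, c, e}
Tree: B1–B2, B2–B3, B3–B4

Every bag has size at most 3, so the width is 3 − 1 = 2 and tw(G) ≤ 2. For the lower bound, the 3 vertices {b, d, e} are pairwise adjacent, and any tree decomposition puts a clique entirely inside one bag — forcing width ≥ 2. Hence tw(G) = 2 exactly.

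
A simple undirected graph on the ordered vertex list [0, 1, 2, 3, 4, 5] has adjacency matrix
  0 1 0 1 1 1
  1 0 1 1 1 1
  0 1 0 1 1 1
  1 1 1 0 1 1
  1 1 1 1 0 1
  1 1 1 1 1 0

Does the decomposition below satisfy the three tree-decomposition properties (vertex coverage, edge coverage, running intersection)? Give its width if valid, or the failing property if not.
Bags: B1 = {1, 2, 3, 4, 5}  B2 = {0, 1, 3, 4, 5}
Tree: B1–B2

Vertex coverage: the bags together contain {0, 1, 2, 3, 4, 5}, the full vertex set. Edge coverage: each edge of G has both endpoints in at least one bag. Running intersection: for every vertex, the bags containing it form a connected subtree. All three properties hold, so this is a valid tree decomposition of width max|bag| − 1 = 4, and hence tw(G) ≤ 4.

Yes; width 4.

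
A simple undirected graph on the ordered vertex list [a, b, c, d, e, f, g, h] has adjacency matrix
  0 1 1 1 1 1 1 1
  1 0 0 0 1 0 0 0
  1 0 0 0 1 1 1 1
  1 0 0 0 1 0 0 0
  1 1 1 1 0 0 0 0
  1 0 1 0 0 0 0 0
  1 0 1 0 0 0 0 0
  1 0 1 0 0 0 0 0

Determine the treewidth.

2

A width-2 tree decomposition is:
Bags: B1 = {a, c, e}  B2 = {a, c, g}  B3 = {a, d, e}  B4 = {a, c, h}  B5 = {a, b, e}  B6 = {a, c, f}
Tree: B1–B2, B1–B3, B1–B4, B1–B5, B2–B6
Each bag holds 3 vertices, so the decomposition has width 2, which upper-bounds the treewidth. For the lower bound, the 3 vertices {a, d, e} are pairwise adjacent, and any tree decomposition puts a clique entirely inside one bag — forcing width ≥ 2. Hence tw(G) = 2 exactly.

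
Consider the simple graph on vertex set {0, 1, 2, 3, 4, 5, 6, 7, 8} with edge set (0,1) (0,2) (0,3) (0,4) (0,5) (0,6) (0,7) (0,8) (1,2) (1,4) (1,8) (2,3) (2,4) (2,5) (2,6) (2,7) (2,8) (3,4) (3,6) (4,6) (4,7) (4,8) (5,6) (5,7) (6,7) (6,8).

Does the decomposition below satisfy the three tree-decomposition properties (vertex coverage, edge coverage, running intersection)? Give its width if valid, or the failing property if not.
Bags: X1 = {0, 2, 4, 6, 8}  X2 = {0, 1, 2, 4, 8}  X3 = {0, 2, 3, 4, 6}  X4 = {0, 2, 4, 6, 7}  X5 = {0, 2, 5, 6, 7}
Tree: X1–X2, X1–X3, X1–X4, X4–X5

Yes; width 4.

Vertex coverage: the bags together contain {0, 1, 2, 3, 4, 5, 6, 7, 8}, the full vertex set. Edge coverage: each edge of G has both endpoints in at least one bag. Running intersection: for every vertex, the bags containing it form a connected subtree. All three properties hold, so this is a valid tree decomposition of width max|bag| − 1 = 4, and hence tw(G) ≤ 4.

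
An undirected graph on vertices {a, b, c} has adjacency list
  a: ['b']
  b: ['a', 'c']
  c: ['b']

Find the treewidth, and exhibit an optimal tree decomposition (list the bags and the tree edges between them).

Treewidth 1.
One optimal decomposition is:
Bags: B1 = {b, c}  B2 = {a, b}
Tree: B1–B2

The largest bag has 2 vertices, giving width 1; this decomposition certifies tw(G) ≤ 1. Any graph with an edge has treewidth ≥ 1, and G has the edge b–c. Hence tw(G) = 1 exactly.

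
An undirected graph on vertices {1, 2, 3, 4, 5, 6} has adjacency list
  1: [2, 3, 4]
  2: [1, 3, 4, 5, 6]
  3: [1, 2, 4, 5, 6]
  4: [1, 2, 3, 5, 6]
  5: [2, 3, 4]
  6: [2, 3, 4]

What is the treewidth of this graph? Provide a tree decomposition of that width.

Treewidth 3.
One optimal decomposition is:
Bags: B1 = {2, 3, 4, 6}  B2 = {1, 2, 3, 4}  B3 = {2, 3, 4, 5}
Tree: B1–B2, B2–B3

Each bag holds 4 vertices, so the decomposition has width 3, which upper-bounds the treewidth. On the other hand G contains the 4-clique {1, 2, 3, 4}. A clique must lie in a single bag of any decomposition, so no decomposition can have width below 3. Combining the bounds, tw(G) = 3.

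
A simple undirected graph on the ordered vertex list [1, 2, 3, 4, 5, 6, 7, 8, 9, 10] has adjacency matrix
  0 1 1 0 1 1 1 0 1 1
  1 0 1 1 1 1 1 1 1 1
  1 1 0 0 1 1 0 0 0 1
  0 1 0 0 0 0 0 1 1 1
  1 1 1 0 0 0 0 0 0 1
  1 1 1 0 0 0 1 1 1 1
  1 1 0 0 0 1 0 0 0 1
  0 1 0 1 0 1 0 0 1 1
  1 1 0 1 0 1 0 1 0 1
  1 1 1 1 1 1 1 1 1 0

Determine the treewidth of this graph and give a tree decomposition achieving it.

The largest bag has 5 vertices, giving width 4; this decomposition certifies tw(G) ≤ 4. On the other hand G contains the 5-clique {2, 4, 8, 9, 10}. A clique must lie in a single bag of any decomposition, so no decomposition can have width below 4. Hence tw(G) = 4 exactly.

Treewidth 4.
One such decomposition:
Bags: B1 = {2, 6, 8, 9, 10}  B2 = {1, 2, 6, 9, 10}  B3 = {1, 2, 3, 6, 10}  B4 = {2, 4, 8, 9, 10}  B5 = {1, 2, 6, 7, 10}  B6 = {1, 2, 3, 5, 10}
Tree: B1–B2, B2–B3, B1–B4, B3–B5, B3–B6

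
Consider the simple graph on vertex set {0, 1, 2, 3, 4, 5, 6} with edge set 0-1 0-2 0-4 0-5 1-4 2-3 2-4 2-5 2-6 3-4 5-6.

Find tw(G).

A width-2 tree decomposition is:
Bags: B1 = {2, 5, 6}  B2 = {0, 2, 5}  B3 = {0, 2, 4}  B4 = {0, 1, 4}  B5 = {2, 3, 4}
Tree: B1–B2, B2–B3, B3–B4, B3–B5
Each bag holds 3 vertices, so the decomposition has width 2, which upper-bounds the treewidth. For the lower bound, the 3 vertices {0, 1, 4} are pairwise adjacent, and any tree decomposition puts a clique entirely inside one bag — forcing width ≥ 2. Therefore the treewidth is 2.

2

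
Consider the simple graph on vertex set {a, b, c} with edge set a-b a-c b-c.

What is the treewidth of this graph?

A width-2 tree decomposition is:
Bags: B1 = {a, b, c}
Tree: (single bag)
A single bag containing all 3 vertices is trivially a valid decomposition of width 2. Conversely, {a, b, c} is a clique of size 3, and the vertices of any clique must share a bag in every tree decomposition; so some bag has ≥ 3 vertices and tw(G) ≥ 2. The upper and lower bounds meet at 2, so that is the treewidth.

2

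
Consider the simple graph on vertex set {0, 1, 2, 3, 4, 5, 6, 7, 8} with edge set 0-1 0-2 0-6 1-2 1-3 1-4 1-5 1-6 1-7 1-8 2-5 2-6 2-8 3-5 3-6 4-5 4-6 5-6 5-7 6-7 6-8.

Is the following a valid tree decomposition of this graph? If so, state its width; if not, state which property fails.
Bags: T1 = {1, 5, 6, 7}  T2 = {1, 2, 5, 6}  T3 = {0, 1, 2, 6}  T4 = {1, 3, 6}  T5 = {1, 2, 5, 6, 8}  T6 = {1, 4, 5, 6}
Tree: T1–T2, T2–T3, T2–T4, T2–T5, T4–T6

A tree decomposition must satisfy three properties: every vertex lies in some bag; for every edge, both endpoints lie together in some bag; and for every vertex, the bags containing it form a connected subtree. Here edge (5,3) lies in no bag, so the decomposition is invalid.

No — edge (5,3) lies in no bag.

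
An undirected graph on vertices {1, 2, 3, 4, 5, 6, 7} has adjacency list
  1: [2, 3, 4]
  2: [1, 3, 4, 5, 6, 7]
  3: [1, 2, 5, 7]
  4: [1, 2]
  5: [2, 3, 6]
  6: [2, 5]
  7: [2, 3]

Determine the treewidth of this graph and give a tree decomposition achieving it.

Treewidth 2.
One optimal decomposition is:
Bags: B1 = {2, 3, 5}  B2 = {1, 2, 3}  B3 = {1, 2, 4}  B4 = {2, 5, 6}  B5 = {2, 3, 7}
Tree: B1–B2, B2–B3, B1–B4, B1–B5

The largest bag has 3 vertices, giving width 2; this decomposition certifies tw(G) ≤ 2. Conversely, {1, 2, 3} is a clique of size 3, and the vertices of any clique must share a bag in every tree decomposition; so some bag has ≥ 3 vertices and tw(G) ≥ 2. Therefore the treewidth is 2.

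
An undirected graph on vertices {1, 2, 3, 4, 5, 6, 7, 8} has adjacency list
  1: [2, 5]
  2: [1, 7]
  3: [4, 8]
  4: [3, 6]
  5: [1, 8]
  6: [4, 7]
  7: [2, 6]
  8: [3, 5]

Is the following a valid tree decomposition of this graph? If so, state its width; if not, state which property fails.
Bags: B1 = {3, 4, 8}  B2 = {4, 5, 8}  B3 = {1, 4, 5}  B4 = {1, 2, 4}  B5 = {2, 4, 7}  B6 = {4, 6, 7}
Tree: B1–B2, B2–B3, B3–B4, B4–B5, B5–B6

Checking the three conditions: (i) the bags cover all of {1, 2, 3, 4, 5, 6, 7, 8}; (ii) for each edge, some bag contains both endpoints; (iii) the bags containing any fixed vertex form a subtree. All hold, so the decomposition is valid with width 3 − 1 = 2.

Yes; width 2.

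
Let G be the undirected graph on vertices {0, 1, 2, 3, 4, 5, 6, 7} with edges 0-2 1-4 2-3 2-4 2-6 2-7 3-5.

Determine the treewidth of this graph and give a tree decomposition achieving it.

Treewidth 1.
One optimal decomposition is:
Bags: B1 = {0, 2}  B2 = {2, 7}  B3 = {2, 3}  B4 = {3, 5}  B5 = {2, 6}  B6 = {2, 4}  B7 = {1, 4}
Tree: B1–B2, B2–B3, B3–B4, B3–B5, B2–B6, B6–B7

Each bag holds 2 vertices, so the decomposition has width 1, which upper-bounds the treewidth. Any graph with an edge has treewidth ≥ 1, and G has the edge 2–0. Hence tw(G) = 1 exactly.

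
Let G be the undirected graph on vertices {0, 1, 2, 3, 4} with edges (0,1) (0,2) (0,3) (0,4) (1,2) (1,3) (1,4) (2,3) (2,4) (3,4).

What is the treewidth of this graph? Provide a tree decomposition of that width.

A single bag containing all 5 vertices is trivially a valid decomposition of width 4. Conversely, {0, 1, 2, 3, 4} is a clique of size 5, and the vertices of any clique must share a bag in every tree decomposition; so some bag has ≥ 5 vertices and tw(G) ≥ 4. Combining the bounds, tw(G) = 4.

Treewidth 4.
One optimal decomposition is:
Bags: B1 = {0, 1, 2, 3, 4}
Tree: (single bag)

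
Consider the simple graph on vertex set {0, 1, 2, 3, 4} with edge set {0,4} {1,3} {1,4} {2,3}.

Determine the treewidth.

A width-1 tree decomposition is:
Bags: B1 = {0, 4}  B2 = {1, 4}  B3 = {1, 3}  B4 = {2, 3}
Tree: B1–B2, B2–B3, B3–B4
Every bag has size at most 2, so the width is 2 − 1 = 1 and tw(G) ≤ 1. G has an edge, so its treewidth is at least 1. Therefore the treewidth is 1.

1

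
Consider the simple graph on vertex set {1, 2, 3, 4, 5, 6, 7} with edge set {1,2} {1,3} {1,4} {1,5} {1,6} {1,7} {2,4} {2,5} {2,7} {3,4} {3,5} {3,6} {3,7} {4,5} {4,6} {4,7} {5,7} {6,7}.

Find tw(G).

A width-4 tree decomposition is:
Bags: B1 = {1, 3, 4, 6, 7}  B2 = {1, 3, 4, 5, 7}  B3 = {1, 2, 4, 5, 7}
Tree: B1–B2, B2–B3
The largest bag has 5 vertices, giving width 4; this decomposition certifies tw(G) ≤ 4. For the lower bound, the 5 vertices {1, 2, 4, 5, 7} are pairwise adjacent, and any tree decomposition puts a clique entirely inside one bag — forcing width ≥ 4. The upper and lower bounds meet at 4, so that is the treewidth.

4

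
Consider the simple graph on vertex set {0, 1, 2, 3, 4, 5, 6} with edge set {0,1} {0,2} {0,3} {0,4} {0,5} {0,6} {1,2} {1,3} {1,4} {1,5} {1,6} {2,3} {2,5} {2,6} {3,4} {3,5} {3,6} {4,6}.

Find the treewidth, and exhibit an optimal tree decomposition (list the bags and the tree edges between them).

Treewidth 4.
One such decomposition:
Bags: B1 = {0, 1, 3, 4, 6}  B2 = {0, 1, 2, 3, 6}  B3 = {0, 1, 2, 3, 5}
Tree: B1–B2, B2–B3

Each bag holds 5 vertices, so the decomposition has width 4, which upper-bounds the treewidth. For the lower bound, the 5 vertices {0, 1, 2, 3, 5} are pairwise adjacent, and any tree decomposition puts a clique entirely inside one bag — forcing width ≥ 4. Hence tw(G) = 4 exactly.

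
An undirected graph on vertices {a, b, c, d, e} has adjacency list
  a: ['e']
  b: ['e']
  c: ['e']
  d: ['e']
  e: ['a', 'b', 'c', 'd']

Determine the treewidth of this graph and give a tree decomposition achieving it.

Treewidth 1.
Bags: B1 = {b, e}  B2 = {c, e}  B3 = {a, e}  B4 = {d, e}
Tree: B1–B2, B1–B3, B1–B4

Every bag has size at most 2, so the width is 2 − 1 = 1 and tw(G) ≤ 1. Since G has at least one edge (e.g. e–b), it is not an edgeless graph, so tw(G) ≥ 1. The upper and lower bounds meet at 1, so that is the treewidth.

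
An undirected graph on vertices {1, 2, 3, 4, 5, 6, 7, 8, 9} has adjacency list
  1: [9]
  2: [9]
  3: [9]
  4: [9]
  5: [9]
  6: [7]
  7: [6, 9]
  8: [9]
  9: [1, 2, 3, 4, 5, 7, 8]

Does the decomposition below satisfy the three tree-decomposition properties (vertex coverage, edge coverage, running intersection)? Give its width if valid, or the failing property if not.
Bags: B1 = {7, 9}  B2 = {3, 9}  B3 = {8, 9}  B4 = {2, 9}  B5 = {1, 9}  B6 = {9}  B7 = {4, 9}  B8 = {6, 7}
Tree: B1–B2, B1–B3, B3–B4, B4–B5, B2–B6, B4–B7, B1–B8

A tree decomposition must satisfy three properties: every vertex lies in some bag; for every edge, both endpoints lie together in some bag; and for every vertex, the bags containing it form a connected subtree. Here vertex 5 appears in no bag, so the decomposition is invalid.

No — vertex 5 appears in no bag.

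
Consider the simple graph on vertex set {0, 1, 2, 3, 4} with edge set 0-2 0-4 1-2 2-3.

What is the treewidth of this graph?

A width-1 tree decomposition is:
Bags: B1 = {1, 2}  B2 = {0, 2}  B3 = {0, 4}  B4 = {2, 3}
Tree: B1–B2, B2–B3, B1–B4
The largest bag has 2 vertices, giving width 1; this decomposition certifies tw(G) ≤ 1. Any graph with an edge has treewidth ≥ 1, and G has the edge 1–2. Therefore the treewidth is 1.

1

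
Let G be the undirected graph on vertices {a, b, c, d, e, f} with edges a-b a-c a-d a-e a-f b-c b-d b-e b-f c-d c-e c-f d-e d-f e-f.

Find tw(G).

5

A width-5 tree decomposition is:
Bags: B1 = {a, b, c, d, e, f}
Tree: (single bag)
With just one bag of size 6, the width is 6 − 1 = 5, so tw(G) ≤ 5. On the other hand G contains the 6-clique {a, b, c, d, e, f}. A clique must lie in a single bag of any decomposition, so no decomposition can have width below 5. The upper and lower bounds meet at 5, so that is the treewidth.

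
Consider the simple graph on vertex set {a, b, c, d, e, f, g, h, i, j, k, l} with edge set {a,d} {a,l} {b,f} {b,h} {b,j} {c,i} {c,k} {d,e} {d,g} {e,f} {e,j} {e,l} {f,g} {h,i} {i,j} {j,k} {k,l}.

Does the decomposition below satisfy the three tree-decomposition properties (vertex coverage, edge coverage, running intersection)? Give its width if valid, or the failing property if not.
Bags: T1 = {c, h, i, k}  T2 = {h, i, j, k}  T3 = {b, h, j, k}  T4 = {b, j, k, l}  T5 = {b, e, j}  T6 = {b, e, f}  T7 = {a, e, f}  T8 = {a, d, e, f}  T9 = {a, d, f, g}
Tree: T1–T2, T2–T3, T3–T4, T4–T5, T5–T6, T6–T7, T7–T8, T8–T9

No — edge (l,e) lies in no bag.

A tree decomposition must satisfy three properties: every vertex lies in some bag; for every edge, both endpoints lie together in some bag; and for every vertex, the bags containing it form a connected subtree. Here edge (l,e) lies in no bag, so the decomposition is invalid.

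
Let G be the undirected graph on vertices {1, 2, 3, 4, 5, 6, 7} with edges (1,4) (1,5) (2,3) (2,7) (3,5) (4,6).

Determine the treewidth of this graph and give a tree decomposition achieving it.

Treewidth 1.
Bags: B1 = {4, 6}  B2 = {1, 4}  B3 = {1, 5}  B4 = {3, 5}  B5 = {2, 3}  B6 = {2, 7}
Tree: B1–B2, B2–B3, B3–B4, B4–B5, B5–B6

Each bag holds 2 vertices, so the decomposition has width 1, which upper-bounds the treewidth. Since G has at least one edge (e.g. 6–4), it is not an edgeless graph, so tw(G) ≥ 1. The upper and lower bounds meet at 1, so that is the treewidth.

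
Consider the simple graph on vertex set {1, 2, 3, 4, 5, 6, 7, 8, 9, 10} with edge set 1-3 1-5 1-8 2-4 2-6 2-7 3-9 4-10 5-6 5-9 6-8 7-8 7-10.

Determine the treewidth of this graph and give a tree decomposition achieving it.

The largest bag has 3 vertices, giving width 2; this decomposition certifies tw(G) ≤ 2. Since 9–3–1–5–9 is a cycle in G, G is not acyclic. Forests are exactly the graphs of treewidth ≤ 1, so tw(G) ≥ 2. The upper and lower bounds meet at 2, so that is the treewidth.

Treewidth 2.
Bags: B1 = {3, 5, 9}  B2 = {1, 3, 5}  B3 = {1, 5, 6}  B4 = {1, 6, 8}  B5 = {2, 6, 8}  B6 = {2, 7, 8}  B7 = {2, 4, 7}  B8 = {4, 7, 10}
Tree: B1–B2, B2–B3, B3–B4, B4–B5, B5–B6, B6–B7, B7–B8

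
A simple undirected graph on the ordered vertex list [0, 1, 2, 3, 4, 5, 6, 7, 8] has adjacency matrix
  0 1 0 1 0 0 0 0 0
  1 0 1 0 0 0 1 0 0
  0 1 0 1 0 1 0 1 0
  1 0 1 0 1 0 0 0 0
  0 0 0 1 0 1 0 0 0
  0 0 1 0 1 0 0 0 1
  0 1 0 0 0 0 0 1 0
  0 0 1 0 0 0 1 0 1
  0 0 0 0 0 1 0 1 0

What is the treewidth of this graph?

3

A width-3 tree decomposition is:
Bags: B1 = {0, 1, 3, 6}  B2 = {1, 2, 3, 6}  B3 = {2, 3, 6, 7}  B4 = {2, 3, 4, 7}  B5 = {2, 4, 5, 7}  B6 = {4, 5, 7, 8}
Tree: B1–B2, B2–B3, B3–B4, B4–B5, B5–B6
The largest bag has 4 vertices, giving width 3; this decomposition certifies tw(G) ≤ 3. For the lower bound: the 4 vertex sets {0,1,6}, {3}, {2}, {4,5,7,8} are disjoint, each induces a connected subgraph, and every pair is joined by at least one edge of G. Contracting each set to a single vertex therefore yields K_{4} as a minor, and since treewidth is minor-monotone, tw(G) ≥ tw(K_{4}) = 3. The upper and lower bounds meet at 3, so that is the treewidth.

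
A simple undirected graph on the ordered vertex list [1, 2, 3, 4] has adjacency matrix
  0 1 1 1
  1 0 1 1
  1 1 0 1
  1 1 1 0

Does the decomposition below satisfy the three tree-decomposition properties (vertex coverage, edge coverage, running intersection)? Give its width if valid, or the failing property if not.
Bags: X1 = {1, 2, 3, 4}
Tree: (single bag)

Vertex coverage: the bags together contain {1, 2, 3, 4}, the full vertex set. Edge coverage: each edge of G has both endpoints in at least one bag. Running intersection: for every vertex, the bags containing it form a connected subtree. All three properties hold, so this is a valid tree decomposition of width max|bag| − 1 = 3, and hence tw(G) ≤ 3.

Yes; width 3.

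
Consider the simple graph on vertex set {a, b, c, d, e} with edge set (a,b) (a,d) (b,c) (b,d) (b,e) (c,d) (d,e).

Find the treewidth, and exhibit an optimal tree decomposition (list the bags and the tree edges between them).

Treewidth 2.
One such decomposition:
Bags: B1 = {a, b, d}  B2 = {b, c, d}  B3 = {b, d, e}
Tree: B1–B2, B1–B3

Each bag holds 3 vertices, so the decomposition has width 2, which upper-bounds the treewidth. Conversely, {b, d, e} is a clique of size 3, and the vertices of any clique must share a bag in every tree decomposition; so some bag has ≥ 3 vertices and tw(G) ≥ 2. Combining the bounds, tw(G) = 2.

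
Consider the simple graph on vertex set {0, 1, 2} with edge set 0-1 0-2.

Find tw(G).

1

A width-1 tree decomposition is:
Bags: B1 = {0, 1}  B2 = {0, 2}
Tree: B1–B2
Every bag has size at most 2, so the width is 2 − 1 = 1 and tw(G) ≤ 1. G has an edge, so its treewidth is at least 1. Hence tw(G) = 1 exactly.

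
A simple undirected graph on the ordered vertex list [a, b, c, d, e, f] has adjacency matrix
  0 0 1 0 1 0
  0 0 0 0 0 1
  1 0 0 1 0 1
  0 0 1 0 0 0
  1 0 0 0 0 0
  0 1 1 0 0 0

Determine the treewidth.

A width-1 tree decomposition is:
Bags: B1 = {c, d}  B2 = {a, c}  B3 = {a, e}  B4 = {c, f}  B5 = {b, f}
Tree: B1–B2, B2–B3, B1–B4, B4–B5
Every bag has size at most 2, so the width is 2 − 1 = 1 and tw(G) ≤ 1. G has an edge, so its treewidth is at least 1. Hence tw(G) = 1 exactly.

1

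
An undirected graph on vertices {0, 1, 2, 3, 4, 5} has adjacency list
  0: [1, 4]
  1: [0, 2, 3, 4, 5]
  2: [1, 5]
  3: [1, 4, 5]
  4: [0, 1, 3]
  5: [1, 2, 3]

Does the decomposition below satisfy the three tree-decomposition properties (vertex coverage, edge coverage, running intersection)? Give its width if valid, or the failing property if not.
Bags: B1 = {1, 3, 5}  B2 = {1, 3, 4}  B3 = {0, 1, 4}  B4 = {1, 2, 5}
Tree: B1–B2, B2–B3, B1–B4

Yes; width 2.

Checking the three conditions: (i) the bags cover all of {0, 1, 2, 3, 4, 5}; (ii) for each edge, some bag contains both endpoints; (iii) the bags containing any fixed vertex form a subtree. All hold, so the decomposition is valid with width 3 − 1 = 2.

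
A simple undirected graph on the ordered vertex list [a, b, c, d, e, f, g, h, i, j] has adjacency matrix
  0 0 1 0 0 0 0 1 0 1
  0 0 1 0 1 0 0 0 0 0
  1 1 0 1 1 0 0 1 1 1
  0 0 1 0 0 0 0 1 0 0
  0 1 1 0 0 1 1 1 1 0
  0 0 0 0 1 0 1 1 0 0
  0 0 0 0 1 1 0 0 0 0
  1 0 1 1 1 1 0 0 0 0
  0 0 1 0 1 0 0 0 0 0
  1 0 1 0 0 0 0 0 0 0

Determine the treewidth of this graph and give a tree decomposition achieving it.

The largest bag has 3 vertices, giving width 2; this decomposition certifies tw(G) ≤ 2. For the lower bound, the 3 vertices {e, f, g} are pairwise adjacent, and any tree decomposition puts a clique entirely inside one bag — forcing width ≥ 2. Therefore the treewidth is 2.

Treewidth 2.
Bags: B1 = {c, e, h}  B2 = {c, e, i}  B3 = {e, f, h}  B4 = {c, d, h}  B5 = {a, c, h}  B6 = {a, c, j}  B7 = {e, f, g}  B8 = {b, c, e}
Tree: B1–B2, B1–B3, B1–B4, B4–B5, B5–B6, B3–B7, B2–B8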